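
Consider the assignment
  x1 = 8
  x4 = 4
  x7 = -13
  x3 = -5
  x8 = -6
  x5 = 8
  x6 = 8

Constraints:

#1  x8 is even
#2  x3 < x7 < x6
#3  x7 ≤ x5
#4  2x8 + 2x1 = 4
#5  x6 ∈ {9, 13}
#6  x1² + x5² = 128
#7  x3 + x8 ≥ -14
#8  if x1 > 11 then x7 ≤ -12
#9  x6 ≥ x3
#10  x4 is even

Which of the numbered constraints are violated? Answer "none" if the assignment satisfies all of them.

No — constraints 2 and 5 are not satisfied.

#1 x8 = -6 is even — holds.
#2 values -5, -13, 8; x3 = -5 is not < x7 = -13 — does not hold.
#3 x7 = -13, x5 = 8; -13 ≤ 8 — holds.
#4 2x8 + 2x1 = 2(-6) + 2(8) = 4 — holds.
#5 x6 = 8 is not in {9, 13} — does not hold.
#6 x1² + x5² = 8² + 8² = 64 + 64 = 128 — holds.
#7 x3 + x8 = -5 + (-6) = -11; -11 ≥ -14 — holds.
#8 x1 = 8, not > 11; antecedent false, conditional vacuously true — holds.
#9 x6 = 8, x3 = -5; 8 ≥ -5 — holds.
#10 x4 = 4 is even — holds.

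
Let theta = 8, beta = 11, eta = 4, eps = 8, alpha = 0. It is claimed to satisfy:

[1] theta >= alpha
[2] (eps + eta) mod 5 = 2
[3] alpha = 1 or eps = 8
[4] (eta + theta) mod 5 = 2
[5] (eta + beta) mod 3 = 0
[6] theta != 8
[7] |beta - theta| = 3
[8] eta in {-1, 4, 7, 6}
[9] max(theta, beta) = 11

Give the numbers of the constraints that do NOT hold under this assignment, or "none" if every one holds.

[1] theta = 8, alpha = 0; 8 ≥ 0 — OK.
[2] eps + eta = 12; 12 mod 5 = 2 — OK.
[3] alpha = 0 ≠ 1, but eps = 8 = 8 (second disjunct) — OK.
[4] eta + theta = 12; 12 mod 5 = 2 — OK.
[5] eta + beta = 15; 15 mod 3 = 0 — OK.
[6] theta = 8, but 8 is required to differ — violated.
[7] |11 - 8| = 3 — OK.
[8] eta = 4 is in {-1, 4, 7, 6} — OK.
[9] max(8, 11) = 11 — OK.

The assignment fails constraint 6.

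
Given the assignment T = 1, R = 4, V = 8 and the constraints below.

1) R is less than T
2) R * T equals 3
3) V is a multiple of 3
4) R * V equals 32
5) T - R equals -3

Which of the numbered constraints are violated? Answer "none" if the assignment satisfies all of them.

1) R = 4, T = 1; 4 ≥ 1 (want <)  ✗
2) R * T = 4 * 1 = 4, not 3  ✗
3) 8 = 3*2 + 2, so 3 does not divide 8  ✗
4) R * V = 4 * 8 = 32  ✓
5) T - R = 1 - 4 = -3  ✓

The assignment fails constraints 1, 2, and 3.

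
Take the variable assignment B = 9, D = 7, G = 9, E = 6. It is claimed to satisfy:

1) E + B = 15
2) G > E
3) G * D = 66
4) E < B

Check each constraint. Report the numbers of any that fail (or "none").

No — constraint 3 is not satisfied.

1) E + B = 6 + 9 = 15  true
2) G = 9, E = 6; 9 > 6  true
3) G * D = 9 * 7 = 63, not 66  false
4) E = 6, B = 9; 6 < 9  true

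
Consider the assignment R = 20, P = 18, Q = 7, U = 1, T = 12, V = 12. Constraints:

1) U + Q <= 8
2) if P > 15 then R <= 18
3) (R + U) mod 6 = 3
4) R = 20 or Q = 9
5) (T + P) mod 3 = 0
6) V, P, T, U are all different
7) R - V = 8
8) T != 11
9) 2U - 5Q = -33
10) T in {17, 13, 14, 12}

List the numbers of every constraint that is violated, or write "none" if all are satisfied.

No — constraints 2 and 6 are not satisfied.

1) U + Q = 1 + 7 = 8; 8 ≤ 8  ✔
2) P = 18 > 15, so we need R ≤ 18; but R = 20 > 18  ✘
3) R + U = 21; 21 mod 6 = 3  ✔
4) R = 20 = 20 (first disjunct)  ✔
5) T + P = 30; 30 mod 3 = 0  ✔
6) V = T = 12, not all different  ✘
7) R - V = 20 - 12 = 8  ✔
8) T = 12, and 12 ≠ 11  ✔
9) 2U - 5Q = 2(1) - 5(7) = -33  ✔
10) T = 12 is in {17, 13, 14, 12}  ✔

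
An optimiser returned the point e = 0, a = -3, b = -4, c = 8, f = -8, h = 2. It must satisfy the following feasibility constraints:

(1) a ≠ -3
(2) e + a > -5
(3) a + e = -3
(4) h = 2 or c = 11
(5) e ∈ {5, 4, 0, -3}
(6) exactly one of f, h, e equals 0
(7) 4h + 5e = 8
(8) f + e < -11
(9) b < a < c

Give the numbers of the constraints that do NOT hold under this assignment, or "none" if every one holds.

Violated: 1 and 8.

(1) a = -3, but -3 is required to differ  ✗
(2) e + a = 0 + (-3) = -3; -3 > -5  ✓
(3) a + e = -3 + 0 = -3  ✓
(4) h = 2 = 2 (first disjunct)  ✓
(5) e = 0 is in {5, 4, 0, -3}  ✓
(6) f=-8, h=2, e=0; 1 of them equals 0  ✓
(7) 4h + 5e = 4(2) + 5(0) = 8  ✓
(8) f + e = -8 + 0 = -8; -8 ≥ -11, bound -11 not met  ✗
(9) values -4 < -3 < 8  ✓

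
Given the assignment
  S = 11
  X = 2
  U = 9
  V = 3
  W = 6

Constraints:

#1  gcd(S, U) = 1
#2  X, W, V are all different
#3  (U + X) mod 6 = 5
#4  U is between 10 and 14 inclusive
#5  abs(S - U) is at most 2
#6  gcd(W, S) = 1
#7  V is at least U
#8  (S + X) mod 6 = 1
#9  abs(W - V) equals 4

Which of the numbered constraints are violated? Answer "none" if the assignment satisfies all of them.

#1 gcd(11, 9) = 1 — OK.
#2 values 2, 6, 3 are pairwise distinct — OK.
#3 U + X = 11; 11 mod 6 = 5 — OK.
#4 U = 9 is outside [10, 14] — violated.
#5 abs(11 - 9) = 2; 2 ≤ 2 — OK.
#6 gcd(6, 11) = 1 — OK.
#7 V = 3, U = 9; 3 < 9 (want ≥) — violated.
#8 S + X = 13; 13 mod 6 = 1 — OK.
#9 abs(6 - 3) = 3, not 4 — violated.

Violated: 4, 7, 9.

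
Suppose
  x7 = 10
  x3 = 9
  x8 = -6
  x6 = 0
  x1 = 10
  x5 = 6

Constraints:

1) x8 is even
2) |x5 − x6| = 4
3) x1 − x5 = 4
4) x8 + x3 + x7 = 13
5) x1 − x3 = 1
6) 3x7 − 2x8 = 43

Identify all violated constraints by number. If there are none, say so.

1) x8 = -6 is even — holds.
2) |6 − 0| = 6, not 4 — fails.
3) x1 − x5 = 10 − 6 = 4 — holds.
4) x8 + x3 + x7 = -6 + 9 + 10 = 13 — holds.
5) x1 − x3 = 10 − 9 = 1 — holds.
6) 3x7 − 2x8 = 3(10) − 2(-6) = 42, not 43 — fails.

No — constraints 2 and 6 are not satisfied.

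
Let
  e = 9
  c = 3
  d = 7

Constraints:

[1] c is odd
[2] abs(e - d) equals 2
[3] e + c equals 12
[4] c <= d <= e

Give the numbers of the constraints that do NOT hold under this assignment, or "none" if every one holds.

[1] c = 3 is odd — holds.
[2] abs(9 - 7) = 2 — holds.
[3] e + c = 9 + 3 = 12 — holds.
[4] values 3 <= 7 <= 9 — holds.

No violations.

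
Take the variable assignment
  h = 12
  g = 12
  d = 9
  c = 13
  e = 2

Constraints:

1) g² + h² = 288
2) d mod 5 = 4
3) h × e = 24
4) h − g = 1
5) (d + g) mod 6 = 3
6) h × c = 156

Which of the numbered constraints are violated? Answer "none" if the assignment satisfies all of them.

1) g² + h² = 12² + 12² = 144 + 144 = 288  ✔
2) 9 mod 5 = 4  ✔
3) h × e = 12 × 2 = 24  ✔
4) h − g = 12 − 12 = 0, not 1  ✘
5) d + g = 21; 21 mod 6 = 3  ✔
6) h × c = 12 × 13 = 156  ✔

Constraint 4 does not hold.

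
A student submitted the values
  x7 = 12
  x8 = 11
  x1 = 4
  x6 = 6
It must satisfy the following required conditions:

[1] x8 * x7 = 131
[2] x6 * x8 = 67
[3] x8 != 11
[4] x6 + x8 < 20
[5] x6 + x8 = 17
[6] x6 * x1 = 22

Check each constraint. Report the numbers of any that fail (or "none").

Constraints 1, 2, 3, and 6 do not hold.

[1] x8 * x7 = 11 * 12 = 132, not 131  FAIL
[2] x6 * x8 = 6 * 11 = 66, not 67  FAIL
[3] x8 = 11, but 11 is required to differ  FAIL
[4] x6 + x8 = 6 + 11 = 17; 17 < 20  OK
[5] x6 + x8 = 6 + 11 = 17  OK
[6] x6 * x1 = 6 * 4 = 24, not 22  FAIL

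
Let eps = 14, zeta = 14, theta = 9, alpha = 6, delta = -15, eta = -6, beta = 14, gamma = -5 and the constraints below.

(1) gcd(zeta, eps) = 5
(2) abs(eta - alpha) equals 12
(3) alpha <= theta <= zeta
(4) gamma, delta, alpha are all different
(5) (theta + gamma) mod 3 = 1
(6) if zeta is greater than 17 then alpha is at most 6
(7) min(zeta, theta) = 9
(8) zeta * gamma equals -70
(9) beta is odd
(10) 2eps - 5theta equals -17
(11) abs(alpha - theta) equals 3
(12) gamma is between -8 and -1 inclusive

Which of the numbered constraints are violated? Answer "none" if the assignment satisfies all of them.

No — constraints 1 and 9 are not satisfied.

(1) gcd(14, 14) = 14, not 5  ✘
(2) abs(-6 - 6) = 12  ✔
(3) values 6 <= 9 <= 14  ✔
(4) values -5, -15, 6 are pairwise distinct  ✔
(5) theta + gamma = 4; 4 mod 3 = 1  ✔
(6) zeta = 14, not > 17; antecedent false, conditional vacuously true  ✔
(7) min(14, 9) = 9  ✔
(8) zeta * gamma = 14 * (-5) = -70  ✔
(9) beta = 14 is even  ✘
(10) 2eps - 5theta = 2(14) - 5(9) = -17  ✔
(11) abs(6 - 9) = 3  ✔
(12) gamma = -5 lies in [-8, -1]  ✔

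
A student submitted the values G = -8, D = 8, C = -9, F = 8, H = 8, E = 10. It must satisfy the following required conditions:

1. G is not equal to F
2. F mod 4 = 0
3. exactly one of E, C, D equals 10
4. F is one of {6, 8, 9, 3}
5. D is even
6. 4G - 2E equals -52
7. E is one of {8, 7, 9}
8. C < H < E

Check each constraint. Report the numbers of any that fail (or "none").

1. G = -8, F = 8; distinct  OK
2. 8 mod 4 = 0  OK
3. E=10, C=-9, D=8; 1 of them equals 10  OK
4. F = 8 is in {6, 8, 9, 3}  OK
5. D = 8 is even  OK
6. 4G - 2E = 4(-8) - 2(10) = -52  OK
7. E = 10 is not in {8, 7, 9}  FAIL
8. values -9 < 8 < 10  OK

Constraint 7 is violated.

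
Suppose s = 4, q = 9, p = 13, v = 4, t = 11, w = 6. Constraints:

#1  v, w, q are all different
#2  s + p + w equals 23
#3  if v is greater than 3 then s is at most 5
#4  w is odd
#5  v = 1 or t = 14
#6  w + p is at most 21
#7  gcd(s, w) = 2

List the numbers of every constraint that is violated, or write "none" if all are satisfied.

The assignment fails constraints 4, 5.

#1 values 4, 6, 9 are pairwise distinct — holds.
#2 s + p + w = 4 + 13 + 6 = 23 — holds.
#3 v = 4 > 3, so we need s ≤ 5; s = 4 ≤ 5 — holds.
#4 w = 6 is even — does not hold.
#5 v = 4 ≠ 1 and t = 11 ≠ 14; both disjuncts false — does not hold.
#6 w + p = 6 + 13 = 19; 19 ≤ 21 — holds.
#7 gcd(4, 6) = 2 — holds.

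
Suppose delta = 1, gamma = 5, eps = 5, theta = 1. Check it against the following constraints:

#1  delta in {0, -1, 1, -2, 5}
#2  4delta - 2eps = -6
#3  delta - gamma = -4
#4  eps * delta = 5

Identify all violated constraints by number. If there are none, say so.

Yes — all constraints hold.

#1 delta = 1 is in {0, -1, 1, -2, 5} — OK.
#2 4delta - 2eps = 4(1) - 2(5) = -6 — OK.
#3 delta - gamma = 1 - 5 = -4 — OK.
#4 eps * delta = 5 * 1 = 5 — OK.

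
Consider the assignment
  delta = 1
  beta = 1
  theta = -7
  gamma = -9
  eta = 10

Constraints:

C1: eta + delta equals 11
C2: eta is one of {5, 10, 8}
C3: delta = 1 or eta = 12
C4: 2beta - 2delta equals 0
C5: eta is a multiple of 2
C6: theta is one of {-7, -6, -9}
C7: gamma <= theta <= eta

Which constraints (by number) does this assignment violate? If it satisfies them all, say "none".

C1: eta + delta = 10 + 1 = 11 — OK.
C2: eta = 10 is in {5, 10, 8} — OK.
C3: delta = 1 = 1 (first disjunct) — OK.
C4: 2beta - 2delta = 2(1) - 2(1) = 0 — OK.
C5: 10 / 2 = 5, so 2 divides 10 — OK.
C6: theta = -7 is in {-7, -6, -9} — OK.
C7: values -9 <= -7 <= 10 — OK.

None — every constraint holds.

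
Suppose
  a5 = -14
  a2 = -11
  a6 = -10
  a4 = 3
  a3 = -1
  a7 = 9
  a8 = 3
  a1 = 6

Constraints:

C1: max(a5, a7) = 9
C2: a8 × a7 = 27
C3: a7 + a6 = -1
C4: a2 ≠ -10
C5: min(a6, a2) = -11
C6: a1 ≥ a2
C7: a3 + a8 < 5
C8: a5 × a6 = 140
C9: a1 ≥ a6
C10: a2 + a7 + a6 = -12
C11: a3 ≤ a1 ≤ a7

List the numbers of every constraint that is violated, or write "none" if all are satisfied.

C1: max(-14, 9) = 9 — holds.
C2: a8 × a7 = 3 × 9 = 27 — holds.
C3: a7 + a6 = 9 + (-10) = -1 — holds.
C4: a2 = -11, and -11 ≠ -10 — holds.
C5: min(-10, -11) = -11 — holds.
C6: a1 = 6, a2 = -11; 6 ≥ -11 — holds.
C7: a3 + a8 = -1 + 3 = 2; 2 < 5 — holds.
C8: a5 × a6 = -14 × (-10) = 140 — holds.
C9: a1 = 6, a6 = -10; 6 ≥ -10 — holds.
C10: a2 + a7 + a6 = -11 + 9 + (-10) = -12 — holds.
C11: values -1 ≤ 6 ≤ 9 — holds.

None — every constraint holds.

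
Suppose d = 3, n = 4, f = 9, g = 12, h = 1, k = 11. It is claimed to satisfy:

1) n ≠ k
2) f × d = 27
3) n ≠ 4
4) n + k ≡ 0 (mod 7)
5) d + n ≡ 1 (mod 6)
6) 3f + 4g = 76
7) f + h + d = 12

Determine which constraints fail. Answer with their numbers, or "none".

Constraints 3, 4, 6, and 7 are violated.

1) n = 4, k = 11; distinct  true
2) f × d = 9 × 3 = 27  true
3) n = 4, but 4 is required to differ  false
4) n + k = 15; 15 mod 7 = 1, not 0  false
5) d + n = 7; 7 mod 6 = 1  true
6) 3f + 4g = 3(9) + 4(12) = 75, not 76  false
7) f + h + d = 9 + 1 + 3 = 13, not 12  false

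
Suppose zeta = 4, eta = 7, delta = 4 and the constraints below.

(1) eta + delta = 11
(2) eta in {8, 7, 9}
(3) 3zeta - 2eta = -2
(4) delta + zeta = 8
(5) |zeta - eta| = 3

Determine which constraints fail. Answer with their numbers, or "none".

(1) eta + delta = 7 + 4 = 11 — holds.
(2) eta = 7 is in {8, 7, 9} — holds.
(3) 3zeta - 2eta = 3(4) - 2(7) = -2 — holds.
(4) delta + zeta = 4 + 4 = 8 — holds.
(5) |4 - 7| = 3 — holds.

All constraints are satisfied.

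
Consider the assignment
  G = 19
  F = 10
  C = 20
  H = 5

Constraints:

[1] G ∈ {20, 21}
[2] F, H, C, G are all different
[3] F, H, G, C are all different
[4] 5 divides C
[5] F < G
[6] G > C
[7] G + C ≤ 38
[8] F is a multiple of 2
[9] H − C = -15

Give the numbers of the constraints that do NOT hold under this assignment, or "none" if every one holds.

The assignment fails constraints 1, 6, 7.

[1] G = 19 is not in {20, 21} — does not hold.
[2] values 10, 5, 20, 19 are pairwise distinct — holds.
[3] values 10, 5, 19, 20 are pairwise distinct — holds.
[4] 20 / 5 = 4, so 5 divides 20 — holds.
[5] F = 10, G = 19; 10 < 19 — holds.
[6] G = 19, C = 20; 19 ≤ 20 (want >) — does not hold.
[7] G + C = 19 + 20 = 39; 39 > 38, bound 38 not met — does not hold.
[8] 10 / 2 = 5, so 2 divides 10 — holds.
[9] H − C = 5 − 20 = -15 — holds.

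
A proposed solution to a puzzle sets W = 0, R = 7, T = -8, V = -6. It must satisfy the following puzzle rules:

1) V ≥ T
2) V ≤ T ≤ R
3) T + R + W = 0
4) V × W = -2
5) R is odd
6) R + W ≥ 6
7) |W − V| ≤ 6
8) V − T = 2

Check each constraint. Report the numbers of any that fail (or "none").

The assignment fails constraints 2, 3, 4.

1) V = -6, T = -8; -6 ≥ -8  ✔
2) values -6, -8, 7; V = -6 is not ≤ T = -8  ✘
3) T + R + W = -8 + 7 + 0 = -1, not 0  ✘
4) V × W = -6 × 0 = 0, not -2  ✘
5) R = 7 is odd  ✔
6) R + W = 7 + 0 = 7; 7 ≥ 6  ✔
7) |0 − (-6)| = 6; 6 ≤ 6  ✔
8) V − T = -6 − (-8) = 2  ✔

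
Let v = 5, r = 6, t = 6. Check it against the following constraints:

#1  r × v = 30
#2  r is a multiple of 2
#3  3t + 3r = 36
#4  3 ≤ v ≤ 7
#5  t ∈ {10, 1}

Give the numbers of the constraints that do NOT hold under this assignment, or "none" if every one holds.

No — constraint 5 is not satisfied.

#1 r × v = 6 × 5 = 30  ✔
#2 6 / 2 = 3, so 2 divides 6  ✔
#3 3t + 3r = 3(6) + 3(6) = 36  ✔
#4 v = 5 lies in [3, 7]  ✔
#5 t = 6 is not in {10, 1}  ✘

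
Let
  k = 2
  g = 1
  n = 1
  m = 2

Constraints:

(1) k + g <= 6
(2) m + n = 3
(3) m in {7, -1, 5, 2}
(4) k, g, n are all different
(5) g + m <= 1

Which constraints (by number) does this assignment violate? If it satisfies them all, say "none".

(1) k + g = 2 + 1 = 3; 3 ≤ 6 — holds.
(2) m + n = 2 + 1 = 3 — holds.
(3) m = 2 is in {7, -1, 5, 2} — holds.
(4) g = n = 1, not all different — does not hold.
(5) g + m = 1 + 2 = 3; 3 > 1, bound 1 not met — does not hold.

Constraints 4, 5 are violated.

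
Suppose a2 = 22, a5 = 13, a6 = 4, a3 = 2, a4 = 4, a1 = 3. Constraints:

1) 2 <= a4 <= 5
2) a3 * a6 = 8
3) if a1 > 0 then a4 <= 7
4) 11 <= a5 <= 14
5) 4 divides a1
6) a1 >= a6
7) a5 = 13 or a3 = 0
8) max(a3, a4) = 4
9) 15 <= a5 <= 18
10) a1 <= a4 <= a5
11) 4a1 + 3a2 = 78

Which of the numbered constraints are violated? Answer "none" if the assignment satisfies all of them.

1) a4 = 4 lies in [2, 5] — OK.
2) a3 * a6 = 2 * 4 = 8 — OK.
3) a1 = 3 > 0, so we need a4 ≤ 7; a4 = 4 ≤ 7 — OK.
4) a5 = 13 lies in [11, 14] — OK.
5) 3 = 4*0 + 3, so 4 does not divide 3 — violated.
6) a1 = 3, a6 = 4; 3 < 4 (want ≥) — violated.
7) a5 = 13 = 13 (first disjunct) — OK.
8) max(2, 4) = 4 — OK.
9) a5 = 13 is outside [15, 18] — violated.
10) values 3 <= 4 <= 13 — OK.
11) 4a1 + 3a2 = 4(3) + 3(22) = 78 — OK.

Constraints 5, 6, 9 do not hold.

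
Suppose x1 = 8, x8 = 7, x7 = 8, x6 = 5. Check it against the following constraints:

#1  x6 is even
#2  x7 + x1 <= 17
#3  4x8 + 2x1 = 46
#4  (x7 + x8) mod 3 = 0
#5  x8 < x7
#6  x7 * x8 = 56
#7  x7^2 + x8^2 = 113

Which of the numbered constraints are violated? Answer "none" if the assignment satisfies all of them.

No — constraints 1 and 3 are not satisfied.

#1 x6 = 5 is odd — violated.
#2 x7 + x1 = 8 + 8 = 16; 16 ≤ 17 — satisfied.
#3 4x8 + 2x1 = 4(7) + 2(8) = 44, not 46 — violated.
#4 x7 + x8 = 15; 15 mod 3 = 0 — satisfied.
#5 x8 = 7, x7 = 8; 7 < 8 — satisfied.
#6 x7 * x8 = 8 * 7 = 56 — satisfied.
#7 x7^2 + x8^2 = 8^2 + 7^2 = 64 + 49 = 113 — satisfied.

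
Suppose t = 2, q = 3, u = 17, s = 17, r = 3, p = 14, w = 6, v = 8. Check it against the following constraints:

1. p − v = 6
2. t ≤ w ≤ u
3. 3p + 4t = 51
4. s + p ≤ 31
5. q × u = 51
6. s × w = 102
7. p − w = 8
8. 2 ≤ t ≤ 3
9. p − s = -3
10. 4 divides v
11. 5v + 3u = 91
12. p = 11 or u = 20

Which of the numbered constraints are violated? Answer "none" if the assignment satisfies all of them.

1. p − v = 14 − 8 = 6  yes
2. values 2 ≤ 6 ≤ 17  yes
3. 3p + 4t = 3(14) + 4(2) = 50, not 51  no
4. s + p = 17 + 14 = 31; 31 ≤ 31  yes
5. q × u = 3 × 17 = 51  yes
6. s × w = 17 × 6 = 102  yes
7. p − w = 14 − 6 = 8  yes
8. t = 2 lies in [2, 3]  yes
9. p − s = 14 − 17 = -3  yes
10. 8 / 4 = 2, so 4 divides 8  yes
11. 5v + 3u = 5(8) + 3(17) = 91  yes
12. p = 14 ≠ 11 and u = 17 ≠ 20; both disjuncts false  no

No — constraints 3 and 12 are not satisfied.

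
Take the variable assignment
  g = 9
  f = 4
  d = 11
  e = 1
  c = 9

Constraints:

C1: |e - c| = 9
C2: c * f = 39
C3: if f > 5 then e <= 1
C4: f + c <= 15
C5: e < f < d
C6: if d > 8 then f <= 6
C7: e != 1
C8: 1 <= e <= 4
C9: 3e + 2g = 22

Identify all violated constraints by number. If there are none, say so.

Constraints 1, 2, 7, and 9 are violated.

C1: |1 - 9| = 8, not 9 — violated.
C2: c * f = 9 * 4 = 36, not 39 — violated.
C3: f = 4, not > 5; antecedent false, conditional vacuously true — OK.
C4: f + c = 4 + 9 = 13; 13 ≤ 15 — OK.
C5: values 1 < 4 < 11 — OK.
C6: d = 11 > 8, so we need f ≤ 6; f = 4 ≤ 6 — OK.
C7: e = 1, but 1 is required to differ — violated.
C8: e = 1 lies in [1, 4] — OK.
C9: 3e + 2g = 3(1) + 2(9) = 21, not 22 — violated.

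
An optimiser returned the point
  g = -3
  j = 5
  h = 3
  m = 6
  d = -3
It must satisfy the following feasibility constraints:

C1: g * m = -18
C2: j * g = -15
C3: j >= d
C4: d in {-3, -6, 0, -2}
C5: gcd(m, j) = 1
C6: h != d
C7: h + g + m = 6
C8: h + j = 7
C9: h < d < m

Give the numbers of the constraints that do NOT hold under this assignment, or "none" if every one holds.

Violated: 8 and 9.

C1: g * m = -3 * 6 = -18  ✔
C2: j * g = 5 * (-3) = -15  ✔
C3: j = 5, d = -3; 5 ≥ -3  ✔
C4: d = -3 is in {-3, -6, 0, -2}  ✔
C5: gcd(6, 5) = 1  ✔
C6: h = 3, d = -3; distinct  ✔
C7: h + g + m = 3 + (-3) + 6 = 6  ✔
C8: h + j = 3 + 5 = 8, not 7  ✘
C9: values 3, -3, 6; h = 3 is not < d = -3  ✘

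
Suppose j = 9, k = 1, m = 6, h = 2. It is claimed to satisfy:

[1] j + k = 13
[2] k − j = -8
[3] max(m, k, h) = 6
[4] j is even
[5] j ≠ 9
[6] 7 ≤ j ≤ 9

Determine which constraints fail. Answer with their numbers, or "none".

Violated: 1, 4, and 5.

[1] j + k = 9 + 1 = 10, not 13  false
[2] k − j = 1 − 9 = -8  true
[3] max(6, 1, 2) = 6  true
[4] j = 9 is odd  false
[5] j = 9, but 9 is required to differ  false
[6] j = 9 lies in [7, 9]  true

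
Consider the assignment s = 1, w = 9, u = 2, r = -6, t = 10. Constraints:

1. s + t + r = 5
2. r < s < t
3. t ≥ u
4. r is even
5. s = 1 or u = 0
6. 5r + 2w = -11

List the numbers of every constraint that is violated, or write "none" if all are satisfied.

1. s + t + r = 1 + 10 + (-6) = 5 — holds.
2. values -6 < 1 < 10 — holds.
3. t = 10, u = 2; 10 ≥ 2 — holds.
4. r = -6 is even — holds.
5. s = 1 = 1 (first disjunct) — holds.
6. 5r + 2w = 5(-6) + 2(9) = -12, not -11 — fails.

Constraint 6 does not hold.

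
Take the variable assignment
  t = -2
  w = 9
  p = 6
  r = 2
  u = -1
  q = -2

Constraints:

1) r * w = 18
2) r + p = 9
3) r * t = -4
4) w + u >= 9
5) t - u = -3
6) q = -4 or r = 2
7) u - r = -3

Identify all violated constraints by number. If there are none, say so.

Violated: 2, 4, and 5.

1) r * w = 2 * 9 = 18 — holds.
2) r + p = 2 + 6 = 8, not 9 — does not hold.
3) r * t = 2 * (-2) = -4 — holds.
4) w + u = 9 + (-1) = 8; 8 < 9, bound 9 not met — does not hold.
5) t - u = -2 - (-1) = -1, not -3 — does not hold.
6) q = -2 ≠ -4, but r = 2 = 2 (second disjunct) — holds.
7) u - r = -1 - 2 = -3 — holds.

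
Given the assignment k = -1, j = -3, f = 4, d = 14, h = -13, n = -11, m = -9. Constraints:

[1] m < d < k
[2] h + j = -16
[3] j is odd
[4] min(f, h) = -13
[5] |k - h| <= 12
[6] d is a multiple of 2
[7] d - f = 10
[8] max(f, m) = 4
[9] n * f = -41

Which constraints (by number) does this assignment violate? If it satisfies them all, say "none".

[1] values -9, 14, -1; d = 14 is not < k = -1 — fails.
[2] h + j = -13 + (-3) = -16 — holds.
[3] j = -3 is odd — holds.
[4] min(4, -13) = -13 — holds.
[5] |-1 - (-13)| = 12; 12 ≤ 12 — holds.
[6] 14 / 2 = 7, so 2 divides 14 — holds.
[7] d - f = 14 - 4 = 10 — holds.
[8] max(4, -9) = 4 — holds.
[9] n * f = -11 * 4 = -44, not -41 — fails.

Constraints 1 and 9 are violated.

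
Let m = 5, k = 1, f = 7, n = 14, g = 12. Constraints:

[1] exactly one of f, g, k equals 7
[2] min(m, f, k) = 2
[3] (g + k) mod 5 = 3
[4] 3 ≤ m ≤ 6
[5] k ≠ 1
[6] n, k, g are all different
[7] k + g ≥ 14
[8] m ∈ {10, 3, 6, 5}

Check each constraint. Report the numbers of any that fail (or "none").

[1] f=7, g=12, k=1; 1 of them equals 7 — OK.
[2] min(5, 7, 1) = 1, not 2 — violated.
[3] g + k = 13; 13 mod 5 = 3 — OK.
[4] m = 5 lies in [3, 6] — OK.
[5] k = 1, but 1 is required to differ — violated.
[6] values 14, 1, 12 are pairwise distinct — OK.
[7] k + g = 1 + 12 = 13; 13 < 14, bound 14 not met — violated.
[8] m = 5 is in {10, 3, 6, 5} — OK.

No — constraints 2, 5, 7 are not satisfied.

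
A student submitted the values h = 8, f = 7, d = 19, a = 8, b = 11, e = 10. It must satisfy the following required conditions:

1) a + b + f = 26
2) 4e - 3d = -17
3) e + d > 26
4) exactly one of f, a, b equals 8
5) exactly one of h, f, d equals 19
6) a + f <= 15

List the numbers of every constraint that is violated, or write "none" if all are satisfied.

1) a + b + f = 8 + 11 + 7 = 26 — OK.
2) 4e - 3d = 4(10) - 3(19) = -17 — OK.
3) e + d = 10 + 19 = 29; 29 > 26 — OK.
4) f=7, a=8, b=11; 1 of them equals 8 — OK.
5) h=8, f=7, d=19; 1 of them equals 19 — OK.
6) a + f = 8 + 7 = 15; 15 ≤ 15 — OK.

No violations.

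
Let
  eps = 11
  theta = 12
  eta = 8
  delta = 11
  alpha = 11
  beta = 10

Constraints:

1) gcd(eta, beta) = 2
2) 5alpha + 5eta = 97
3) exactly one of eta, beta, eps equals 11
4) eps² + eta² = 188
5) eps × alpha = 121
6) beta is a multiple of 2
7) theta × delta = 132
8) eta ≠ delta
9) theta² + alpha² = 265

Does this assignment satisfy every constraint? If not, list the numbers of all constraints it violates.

Constraints 2, 4 are violated.

1) gcd(8, 10) = 2  holds
2) 5alpha + 5eta = 5(11) + 5(8) = 95, not 97  fails
3) eta=8, beta=10, eps=11; 1 of them equals 11  holds
4) eps² + eta² = 11² + 8² = 121 + 64 = 185, not 188  fails
5) eps × alpha = 11 × 11 = 121  holds
6) 10 / 2 = 5, so 2 divides 10  holds
7) theta × delta = 12 × 11 = 132  holds
8) eta = 8, delta = 11; distinct  holds
9) theta² + alpha² = 12² + 11² = 144 + 121 = 265  holds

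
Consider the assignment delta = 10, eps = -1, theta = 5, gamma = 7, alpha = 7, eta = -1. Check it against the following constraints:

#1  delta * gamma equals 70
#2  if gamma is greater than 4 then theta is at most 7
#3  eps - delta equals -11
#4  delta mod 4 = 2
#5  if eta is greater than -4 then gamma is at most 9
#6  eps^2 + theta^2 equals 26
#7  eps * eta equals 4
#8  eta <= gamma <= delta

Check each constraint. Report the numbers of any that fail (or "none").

#1 delta * gamma = 10 * 7 = 70 — satisfied.
#2 gamma = 7 > 4, so we need theta ≤ 7; theta = 5 ≤ 7 — satisfied.
#3 eps - delta = -1 - 10 = -11 — satisfied.
#4 10 mod 4 = 2 — satisfied.
#5 eta = -1 > -4, so we need gamma ≤ 9; gamma = 7 ≤ 9 — satisfied.
#6 eps^2 + theta^2 = (-1)^2 + 5^2 = 1 + 25 = 26 — satisfied.
#7 eps * eta = -1 * (-1) = 1, not 4 — violated.
#8 values -1 <= 7 <= 10 — satisfied.

Constraint 7 is violated.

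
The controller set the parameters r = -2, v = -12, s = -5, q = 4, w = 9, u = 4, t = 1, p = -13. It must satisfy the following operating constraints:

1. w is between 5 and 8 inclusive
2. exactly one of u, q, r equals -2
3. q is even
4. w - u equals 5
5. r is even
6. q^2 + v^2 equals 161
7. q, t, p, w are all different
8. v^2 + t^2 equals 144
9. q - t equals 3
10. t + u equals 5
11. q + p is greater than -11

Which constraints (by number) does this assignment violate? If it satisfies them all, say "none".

1. w = 9 is outside [5, 8]  false
2. u=4, q=4, r=-2; 1 of them equals -2  true
3. q = 4 is even  true
4. w - u = 9 - 4 = 5  true
5. r = -2 is even  true
6. q^2 + v^2 = 4^2 + (-12)^2 = 16 + 144 = 160, not 161  false
7. values 4, 1, -13, 9 are pairwise distinct  true
8. v^2 + t^2 = (-12)^2 + 1^2 = 144 + 1 = 145, not 144  false
9. q - t = 4 - 1 = 3  true
10. t + u = 1 + 4 = 5  true
11. q + p = 4 + (-13) = -9; -9 > -11  true

Constraints 1, 6, 8 are violated.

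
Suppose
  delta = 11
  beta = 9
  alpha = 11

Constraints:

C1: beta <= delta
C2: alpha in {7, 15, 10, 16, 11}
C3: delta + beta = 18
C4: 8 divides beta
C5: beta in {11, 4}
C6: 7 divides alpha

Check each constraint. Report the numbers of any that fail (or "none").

No — constraints 3, 4, 5, and 6 are not satisfied.

C1: beta = 9, delta = 11; 9 ≤ 11 — holds.
C2: alpha = 11 is in {7, 15, 10, 16, 11} — holds.
C3: delta + beta = 11 + 9 = 20, not 18 — fails.
C4: 9 = 8*1 + 1, so 8 does not divide 9 — fails.
C5: beta = 9 is not in {11, 4} — fails.
C6: 11 = 7*1 + 4, so 7 does not divide 11 — fails.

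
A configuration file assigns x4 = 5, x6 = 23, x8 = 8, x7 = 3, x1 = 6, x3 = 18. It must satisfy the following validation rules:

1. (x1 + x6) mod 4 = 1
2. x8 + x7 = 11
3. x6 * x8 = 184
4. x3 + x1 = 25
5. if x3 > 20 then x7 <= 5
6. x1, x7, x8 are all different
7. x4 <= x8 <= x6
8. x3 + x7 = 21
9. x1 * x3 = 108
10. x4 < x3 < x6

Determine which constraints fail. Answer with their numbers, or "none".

Violated: 4.

1. x1 + x6 = 29; 29 mod 4 = 1 — satisfied.
2. x8 + x7 = 8 + 3 = 11 — satisfied.
3. x6 * x8 = 23 * 8 = 184 — satisfied.
4. x3 + x1 = 18 + 6 = 24, not 25 — violated.
5. x3 = 18, not > 20; antecedent false, conditional vacuously true — satisfied.
6. values 6, 3, 8 are pairwise distinct — satisfied.
7. values 5 <= 8 <= 23 — satisfied.
8. x3 + x7 = 18 + 3 = 21 — satisfied.
9. x1 * x3 = 6 * 18 = 108 — satisfied.
10. values 5 < 18 < 23 — satisfied.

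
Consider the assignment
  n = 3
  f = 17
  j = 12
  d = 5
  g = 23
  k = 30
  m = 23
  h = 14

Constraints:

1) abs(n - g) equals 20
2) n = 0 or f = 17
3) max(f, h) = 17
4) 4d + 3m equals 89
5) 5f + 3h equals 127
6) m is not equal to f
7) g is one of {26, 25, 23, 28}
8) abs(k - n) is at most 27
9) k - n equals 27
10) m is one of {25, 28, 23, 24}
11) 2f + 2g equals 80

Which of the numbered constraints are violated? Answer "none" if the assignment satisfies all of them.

1) abs(3 - 23) = 20  ✓
2) n = 3 ≠ 0, but f = 17 = 17 (second disjunct)  ✓
3) max(17, 14) = 17  ✓
4) 4d + 3m = 4(5) + 3(23) = 89  ✓
5) 5f + 3h = 5(17) + 3(14) = 127  ✓
6) m = 23, f = 17; distinct  ✓
7) g = 23 is in {26, 25, 23, 28}  ✓
8) abs(30 - 3) = 27; 27 ≤ 27  ✓
9) k - n = 30 - 3 = 27  ✓
10) m = 23 is in {25, 28, 23, 24}  ✓
11) 2f + 2g = 2(17) + 2(23) = 80  ✓

All constraints are satisfied.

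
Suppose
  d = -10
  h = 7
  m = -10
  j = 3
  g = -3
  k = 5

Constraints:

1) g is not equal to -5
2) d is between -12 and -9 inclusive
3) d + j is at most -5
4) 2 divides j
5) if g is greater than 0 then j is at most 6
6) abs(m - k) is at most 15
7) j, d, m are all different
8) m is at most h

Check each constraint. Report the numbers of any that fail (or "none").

The assignment fails constraints 4, 7.

1) g = -3, and -3 ≠ -5  true
2) d = -10 lies in [-12, -9]  true
3) d + j = -10 + 3 = -7; -7 ≤ -5  true
4) 3 = 2*1 + 1, so 2 does not divide 3  false
5) g = -3, not > 0; antecedent false, conditional vacuously true  true
6) abs(-10 - 5) = 15; 15 ≤ 15  true
7) d = m = -10, not all different  false
8) m = -10, h = 7; -10 ≤ 7  true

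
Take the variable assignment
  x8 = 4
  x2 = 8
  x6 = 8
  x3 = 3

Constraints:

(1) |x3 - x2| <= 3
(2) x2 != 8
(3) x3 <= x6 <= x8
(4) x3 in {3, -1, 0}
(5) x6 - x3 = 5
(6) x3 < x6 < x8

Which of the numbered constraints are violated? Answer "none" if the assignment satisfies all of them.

Violated: 1, 2, 3, 6.

(1) |3 - 8| = 5; 5 > 3, exceeds bound 3 — violated.
(2) x2 = 8, but 8 is required to differ — violated.
(3) values 3, 8, 4; x6 = 8 is not <= x8 = 4 — violated.
(4) x3 = 3 is in {3, -1, 0} — satisfied.
(5) x6 - x3 = 8 - 3 = 5 — satisfied.
(6) values 3, 8, 4; x6 = 8 is not < x8 = 4 — violated.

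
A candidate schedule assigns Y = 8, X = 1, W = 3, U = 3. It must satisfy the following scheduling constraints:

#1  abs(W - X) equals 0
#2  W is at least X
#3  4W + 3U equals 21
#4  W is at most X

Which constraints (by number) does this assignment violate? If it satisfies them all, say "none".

Constraints 1 and 4 do not hold.

#1 abs(3 - 1) = 2, not 0  ✘
#2 W = 3, X = 1; 3 ≥ 1  ✔
#3 4W + 3U = 4(3) + 3(3) = 21  ✔
#4 W = 3, X = 1; 3 > 1 (want ≤)  ✘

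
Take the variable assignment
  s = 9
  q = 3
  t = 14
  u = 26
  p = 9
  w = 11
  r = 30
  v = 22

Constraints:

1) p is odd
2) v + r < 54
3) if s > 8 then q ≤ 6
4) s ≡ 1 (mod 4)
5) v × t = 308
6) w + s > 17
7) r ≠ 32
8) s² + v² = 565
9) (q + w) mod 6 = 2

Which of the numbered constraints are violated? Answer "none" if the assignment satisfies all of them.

1) p = 9 is odd — holds.
2) v + r = 22 + 30 = 52; 52 < 54 — holds.
3) s = 9 > 8, so we need q ≤ 6; q = 3 ≤ 6 — holds.
4) 9 mod 4 = 1 — holds.
5) v × t = 22 × 14 = 308 — holds.
6) w + s = 11 + 9 = 20; 20 > 17 — holds.
7) r = 30, and 30 ≠ 32 — holds.
8) s² + v² = 9² + 22² = 81 + 484 = 565 — holds.
9) q + w = 14; 14 mod 6 = 2 — holds.

No violations.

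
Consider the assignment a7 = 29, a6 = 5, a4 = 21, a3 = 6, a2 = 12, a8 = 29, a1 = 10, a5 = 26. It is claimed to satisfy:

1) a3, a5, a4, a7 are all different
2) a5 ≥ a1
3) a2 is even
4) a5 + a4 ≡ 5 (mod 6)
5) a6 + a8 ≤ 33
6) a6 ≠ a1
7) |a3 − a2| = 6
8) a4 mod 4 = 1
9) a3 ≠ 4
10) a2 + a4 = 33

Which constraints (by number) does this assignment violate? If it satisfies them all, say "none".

The assignment fails constraint 5.

1) values 6, 26, 21, 29 are pairwise distinct — satisfied.
2) a5 = 26, a1 = 10; 26 ≥ 10 — satisfied.
3) a2 = 12 is even — satisfied.
4) a5 + a4 = 47; 47 mod 6 = 5 — satisfied.
5) a6 + a8 = 5 + 29 = 34; 34 > 33, bound 33 not met — violated.
6) a6 = 5, a1 = 10; distinct — satisfied.
7) |6 − 12| = 6 — satisfied.
8) 21 mod 4 = 1 — satisfied.
9) a3 = 6, and 6 ≠ 4 — satisfied.
10) a2 + a4 = 12 + 21 = 33 — satisfied.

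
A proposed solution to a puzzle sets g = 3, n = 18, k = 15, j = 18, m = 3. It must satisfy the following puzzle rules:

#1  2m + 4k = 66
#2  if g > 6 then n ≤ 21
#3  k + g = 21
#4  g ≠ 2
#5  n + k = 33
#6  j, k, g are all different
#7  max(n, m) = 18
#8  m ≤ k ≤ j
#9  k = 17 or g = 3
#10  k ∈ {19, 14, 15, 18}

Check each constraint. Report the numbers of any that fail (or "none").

#1 2m + 4k = 2(3) + 4(15) = 66  ✔
#2 g = 3, not > 6; antecedent false, conditional vacuously true  ✔
#3 k + g = 15 + 3 = 18, not 21  ✘
#4 g = 3, and 3 ≠ 2  ✔
#5 n + k = 18 + 15 = 33  ✔
#6 values 18, 15, 3 are pairwise distinct  ✔
#7 max(18, 3) = 18  ✔
#8 values 3 ≤ 15 ≤ 18  ✔
#9 k = 15 ≠ 17, but g = 3 = 3 (second disjunct)  ✔
#10 k = 15 is in {19, 14, 15, 18}  ✔

Violated: 3.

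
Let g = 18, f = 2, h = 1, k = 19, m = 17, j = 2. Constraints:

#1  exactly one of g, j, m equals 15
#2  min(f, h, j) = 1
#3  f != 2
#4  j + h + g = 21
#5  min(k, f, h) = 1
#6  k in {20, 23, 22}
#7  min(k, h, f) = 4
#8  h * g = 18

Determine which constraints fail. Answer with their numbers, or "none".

Constraints 1, 3, 6, and 7 are violated.

#1 g=18, j=2, m=17; 0 of them equal 15, not exactly one — does not hold.
#2 min(2, 1, 2) = 1 — holds.
#3 f = 2, but 2 is required to differ — does not hold.
#4 j + h + g = 2 + 1 + 18 = 21 — holds.
#5 min(19, 2, 1) = 1 — holds.
#6 k = 19 is not in {20, 23, 22} — does not hold.
#7 min(19, 1, 2) = 1, not 4 — does not hold.
#8 h * g = 1 * 18 = 18 — holds.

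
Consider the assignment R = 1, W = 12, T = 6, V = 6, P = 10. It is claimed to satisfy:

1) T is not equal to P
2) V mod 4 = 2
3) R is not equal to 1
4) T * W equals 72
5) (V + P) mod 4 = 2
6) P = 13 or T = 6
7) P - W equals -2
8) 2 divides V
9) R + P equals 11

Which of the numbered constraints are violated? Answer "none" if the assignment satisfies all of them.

1) T = 6, P = 10; distinct  true
2) 6 mod 4 = 2  true
3) R = 1, but 1 is required to differ  false
4) T * W = 6 * 12 = 72  true
5) V + P = 16; 16 mod 4 = 0, not 2  false
6) P = 10 ≠ 13, but T = 6 = 6 (second disjunct)  true
7) P - W = 10 - 12 = -2  true
8) 6 / 2 = 3, so 2 divides 6  true
9) R + P = 1 + 10 = 11  true

The assignment fails constraints 3 and 5.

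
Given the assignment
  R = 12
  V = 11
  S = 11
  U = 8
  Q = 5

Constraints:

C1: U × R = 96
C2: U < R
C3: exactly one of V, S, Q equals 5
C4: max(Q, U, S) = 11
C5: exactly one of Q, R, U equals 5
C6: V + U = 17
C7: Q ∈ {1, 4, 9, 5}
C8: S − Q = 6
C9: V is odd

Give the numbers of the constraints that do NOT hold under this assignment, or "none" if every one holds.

The assignment fails constraint 6.

C1: U × R = 8 × 12 = 96 — holds.
C2: U = 8, R = 12; 8 < 12 — holds.
C3: V=11, S=11, Q=5; 1 of them equals 5 — holds.
C4: max(5, 8, 11) = 11 — holds.
C5: Q=5, R=12, U=8; 1 of them equals 5 — holds.
C6: V + U = 11 + 8 = 19, not 17 — does not hold.
C7: Q = 5 is in {1, 4, 9, 5} — holds.
C8: S − Q = 11 − 5 = 6 — holds.
C9: V = 11 is odd — holds.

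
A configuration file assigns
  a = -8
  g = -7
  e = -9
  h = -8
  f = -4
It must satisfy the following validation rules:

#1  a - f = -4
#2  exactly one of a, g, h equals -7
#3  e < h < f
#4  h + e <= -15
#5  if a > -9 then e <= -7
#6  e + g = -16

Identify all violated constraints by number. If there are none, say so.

#1 a - f = -8 - (-4) = -4 — OK.
#2 a=-8, g=-7, h=-8; 1 of them equals -7 — OK.
#3 values -9 < -8 < -4 — OK.
#4 h + e = -8 + (-9) = -17; -17 ≤ -15 — OK.
#5 a = -8 > -9, so we need e ≤ -7; e = -9 ≤ -7 — OK.
#6 e + g = -9 + (-7) = -16 — OK.

Yes — all constraints hold.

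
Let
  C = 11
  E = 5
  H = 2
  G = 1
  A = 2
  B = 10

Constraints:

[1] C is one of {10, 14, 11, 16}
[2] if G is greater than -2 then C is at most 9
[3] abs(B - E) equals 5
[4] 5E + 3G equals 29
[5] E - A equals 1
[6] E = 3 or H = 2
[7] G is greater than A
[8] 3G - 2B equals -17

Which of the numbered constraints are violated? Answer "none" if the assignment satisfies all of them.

[1] C = 11 is in {10, 14, 11, 16} — OK.
[2] G = 1 > -2, so we need C ≤ 9; but C = 11 > 9 — violated.
[3] abs(10 - 5) = 5 — OK.
[4] 5E + 3G = 5(5) + 3(1) = 28, not 29 — violated.
[5] E - A = 5 - 2 = 3, not 1 — violated.
[6] E = 5 ≠ 3, but H = 2 = 2 (second disjunct) — OK.
[7] G = 1, A = 2; 1 ≤ 2 (want >) — violated.
[8] 3G - 2B = 3(1) - 2(10) = -17 — OK.

Violated: 2, 4, 5, 7.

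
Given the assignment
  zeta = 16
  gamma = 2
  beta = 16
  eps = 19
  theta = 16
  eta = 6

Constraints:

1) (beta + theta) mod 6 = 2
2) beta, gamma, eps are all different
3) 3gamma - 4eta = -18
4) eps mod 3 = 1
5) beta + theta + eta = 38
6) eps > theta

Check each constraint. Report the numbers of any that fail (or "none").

1) beta + theta = 32; 32 mod 6 = 2 — holds.
2) values 16, 2, 19 are pairwise distinct — holds.
3) 3gamma - 4eta = 3(2) - 4(6) = -18 — holds.
4) 19 mod 3 = 1 — holds.
5) beta + theta + eta = 16 + 16 + 6 = 38 — holds.
6) eps = 19, theta = 16; 19 > 16 — holds.

All constraints are satisfied.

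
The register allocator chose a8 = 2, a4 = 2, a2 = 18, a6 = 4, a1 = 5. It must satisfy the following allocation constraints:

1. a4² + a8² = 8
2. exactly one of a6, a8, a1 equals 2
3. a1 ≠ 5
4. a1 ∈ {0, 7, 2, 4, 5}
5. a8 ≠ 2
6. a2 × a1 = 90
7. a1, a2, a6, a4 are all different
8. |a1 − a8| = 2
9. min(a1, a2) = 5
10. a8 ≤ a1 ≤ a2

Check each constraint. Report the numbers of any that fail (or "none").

1. a4² + a8² = 2² + 2² = 4 + 4 = 8 — OK.
2. a6=4, a8=2, a1=5; 1 of them equals 2 — OK.
3. a1 = 5, but 5 is required to differ — violated.
4. a1 = 5 is in {0, 7, 2, 4, 5} — OK.
5. a8 = 2, but 2 is required to differ — violated.
6. a2 × a1 = 18 × 5 = 90 — OK.
7. values 5, 18, 4, 2 are pairwise distinct — OK.
8. |5 − 2| = 3, not 2 — violated.
9. min(5, 18) = 5 — OK.
10. values 2 ≤ 5 ≤ 18 — OK.

Constraints 3, 5, and 8 are violated.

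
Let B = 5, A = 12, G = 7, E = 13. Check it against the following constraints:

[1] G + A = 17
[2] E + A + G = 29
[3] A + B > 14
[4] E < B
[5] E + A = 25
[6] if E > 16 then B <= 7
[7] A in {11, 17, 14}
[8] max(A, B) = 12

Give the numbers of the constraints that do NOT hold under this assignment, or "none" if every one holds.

[1] G + A = 7 + 12 = 19, not 17 — fails.
[2] E + A + G = 13 + 12 + 7 = 32, not 29 — fails.
[3] A + B = 12 + 5 = 17; 17 > 14 — holds.
[4] E = 13, B = 5; 13 ≥ 5 (want <) — fails.
[5] E + A = 13 + 12 = 25 — holds.
[6] E = 13, not > 16; antecedent false, conditional vacuously true — holds.
[7] A = 12 is not in {11, 17, 14} — fails.
[8] max(12, 5) = 12 — holds.

Constraints 1, 2, 4, 7 are violated.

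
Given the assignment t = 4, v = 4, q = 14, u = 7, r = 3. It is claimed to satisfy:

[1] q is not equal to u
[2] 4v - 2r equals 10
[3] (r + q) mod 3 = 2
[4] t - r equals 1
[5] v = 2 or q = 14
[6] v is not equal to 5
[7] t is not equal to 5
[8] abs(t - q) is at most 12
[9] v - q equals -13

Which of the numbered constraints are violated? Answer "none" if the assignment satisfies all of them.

No — constraint 9 is not satisfied.

[1] q = 14, u = 7; distinct — OK.
[2] 4v - 2r = 4(4) - 2(3) = 10 — OK.
[3] r + q = 17; 17 mod 3 = 2 — OK.
[4] t - r = 4 - 3 = 1 — OK.
[5] v = 4 ≠ 2, but q = 14 = 14 (second disjunct) — OK.
[6] v = 4, and 4 ≠ 5 — OK.
[7] t = 4, and 4 ≠ 5 — OK.
[8] abs(4 - 14) = 10; 10 ≤ 12 — OK.
[9] v - q = 4 - 14 = -10, not -13 — violated.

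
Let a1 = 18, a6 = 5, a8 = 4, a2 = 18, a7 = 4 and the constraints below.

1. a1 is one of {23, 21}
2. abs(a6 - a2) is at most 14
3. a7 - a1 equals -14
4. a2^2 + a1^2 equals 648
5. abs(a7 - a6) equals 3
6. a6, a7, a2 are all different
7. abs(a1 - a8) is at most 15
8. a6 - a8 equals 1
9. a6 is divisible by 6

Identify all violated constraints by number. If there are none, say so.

The assignment fails constraints 1, 5, and 9.

1. a1 = 18 is not in {23, 21} — violated.
2. abs(5 - 18) = 13; 13 ≤ 14 — satisfied.
3. a7 - a1 = 4 - 18 = -14 — satisfied.
4. a2^2 + a1^2 = 18^2 + 18^2 = 324 + 324 = 648 — satisfied.
5. abs(4 - 5) = 1, not 3 — violated.
6. values 5, 4, 18 are pairwise distinct — satisfied.
7. abs(18 - 4) = 14; 14 ≤ 15 — satisfied.
8. a6 - a8 = 5 - 4 = 1 — satisfied.
9. 5 = 6*0 + 5, so 6 does not divide 5 — violated.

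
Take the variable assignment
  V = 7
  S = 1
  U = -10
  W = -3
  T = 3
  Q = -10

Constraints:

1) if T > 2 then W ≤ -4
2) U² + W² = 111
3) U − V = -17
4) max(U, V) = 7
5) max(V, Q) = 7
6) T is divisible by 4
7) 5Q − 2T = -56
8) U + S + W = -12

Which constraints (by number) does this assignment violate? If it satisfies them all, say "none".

1) T = 3 > 2, so we need W ≤ -4; but W = -3 > -4  ✗
2) U² + W² = (-10)² + (-3)² = 100 + 9 = 109, not 111  ✗
3) U − V = -10 − 7 = -17  ✓
4) max(-10, 7) = 7  ✓
5) max(7, -10) = 7  ✓
6) 3 = 4×0 + 3, so 4 does not divide 3  ✗
7) 5Q − 2T = 5(-10) − 2(3) = -56  ✓
8) U + S + W = -10 + 1 + (-3) = -12  ✓

Constraints 1, 2, 6 are violated.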